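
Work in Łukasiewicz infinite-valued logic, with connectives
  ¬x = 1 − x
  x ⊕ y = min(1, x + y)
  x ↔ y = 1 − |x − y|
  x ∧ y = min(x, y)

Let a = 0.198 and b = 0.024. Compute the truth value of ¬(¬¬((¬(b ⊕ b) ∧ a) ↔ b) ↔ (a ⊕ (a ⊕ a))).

0.232

b ⊕ b = min(1, 0.024 + 0.024) = min(1, 0.048) = 0.048
¬(b ⊕ b) = 1 − 0.048 = 0.952
¬(b ⊕ b) ∧ a = min(0.952, 0.198) = 0.198
(¬(b ⊕ b) ∧ a) ↔ b = 1 − |0.198 − 0.024| = 1 − 0.174 = 0.826
¬((¬(b ⊕ b) ∧ a) ↔ b) = 1 − 0.826 = 0.174
¬¬((¬(b ⊕ b) ∧ a) ↔ b) = 1 − 0.174 = 0.826
a ⊕ a = min(1, 0.198 + 0.198) = min(1, 0.396) = 0.396
a ⊕ (a ⊕ a) = min(1, 0.198 + 0.396) = min(1, 0.594) = 0.594
¬¬((¬(b ⊕ b) ∧ a) ↔ b) ↔ (a ⊕ (a ⊕ a)) = 1 − |0.826 − 0.594| = 1 − 0.232 = 0.768
¬(¬¬((¬(b ⊕ b) ∧ a) ↔ b) ↔ (a ⊕ (a ⊕ a))) = 1 − 0.768 = 0.232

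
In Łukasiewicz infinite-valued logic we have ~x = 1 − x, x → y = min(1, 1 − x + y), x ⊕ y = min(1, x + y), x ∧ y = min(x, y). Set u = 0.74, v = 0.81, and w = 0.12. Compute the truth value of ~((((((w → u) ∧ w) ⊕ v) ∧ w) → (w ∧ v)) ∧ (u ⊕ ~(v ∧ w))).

0.00

w → u = min(1, 1 − 0.12 + 0.74) = min(1, 1.62) = 1.00
(w → u) ∧ w = min(1.00, 0.12) = 0.12
((w → u) ∧ w) ⊕ v = min(1, 0.12 + 0.81) = min(1, 0.93) = 0.93
(((w → u) ∧ w) ⊕ v) ∧ w = min(0.93, 0.12) = 0.12
w ∧ v = min(0.12, 0.81) = 0.12
((((w → u) ∧ w) ⊕ v) ∧ w) → (w ∧ v) = min(1, 1 − 0.12 + 0.12) = min(1, 1.00) = 1.00
v ∧ w = min(0.81, 0.12) = 0.12
~(v ∧ w) = 1 − 0.12 = 0.88
u ⊕ ~(v ∧ w) = min(1, 0.74 + 0.88) = min(1, 1.62) = 1.00
(((((w → u) ∧ w) ⊕ v) ∧ w) → (w ∧ v)) ∧ (u ⊕ ~(v ∧ w)) = min(1.00, 1.00) = 1.00
~((((((w → u) ∧ w) ⊕ v) ∧ w) → (w ∧ v)) ∧ (u ⊕ ~(v ∧ w))) = 1 − 1.00 = 0.00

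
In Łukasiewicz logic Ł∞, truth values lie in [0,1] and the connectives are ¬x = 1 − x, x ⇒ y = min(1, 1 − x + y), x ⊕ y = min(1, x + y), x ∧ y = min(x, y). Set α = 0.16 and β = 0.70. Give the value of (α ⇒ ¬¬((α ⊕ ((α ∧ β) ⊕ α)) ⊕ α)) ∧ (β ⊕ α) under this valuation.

0.86

α ∧ β = min(0.16, 0.70) = 0.16
(α ∧ β) ⊕ α = min(1, 0.16 + 0.16) = min(1, 0.32) = 0.32
α ⊕ ((α ∧ β) ⊕ α) = min(1, 0.16 + 0.32) = min(1, 0.48) = 0.48
(α ⊕ ((α ∧ β) ⊕ α)) ⊕ α = min(1, 0.48 + 0.16) = min(1, 0.64) = 0.64
¬((α ⊕ ((α ∧ β) ⊕ α)) ⊕ α) = 1 − 0.64 = 0.36
¬¬((α ⊕ ((α ∧ β) ⊕ α)) ⊕ α) = 1 − 0.36 = 0.64
α ⇒ ¬¬((α ⊕ ((α ∧ β) ⊕ α)) ⊕ α) = min(1, 1 − 0.16 + 0.64) = min(1, 1.48) = 1.00
β ⊕ α = min(1, 0.70 + 0.16) = min(1, 0.86) = 0.86
(α ⇒ ¬¬((α ⊕ ((α ∧ β) ⊕ α)) ⊕ α)) ∧ (β ⊕ α) = min(1.00, 0.86) = 0.86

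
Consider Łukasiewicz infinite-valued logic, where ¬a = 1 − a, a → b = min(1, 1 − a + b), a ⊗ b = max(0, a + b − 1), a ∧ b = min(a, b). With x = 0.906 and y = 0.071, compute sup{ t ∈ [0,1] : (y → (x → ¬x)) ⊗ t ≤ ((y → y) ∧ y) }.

0.071

¬x = 1 − 0.906 = 0.094
x → ¬x = min(1, 1 − 0.906 + 0.094) = min(1, 0.188) = 0.188
y → (x → ¬x) = min(1, 1 − 0.071 + 0.188) = min(1, 1.117) = 1.000
So the left factor is y → (x → ¬x) = 1.000.
y → y = min(1, 1 − 0.071 + 0.071) = min(1, 1.000) = 1.000
(y → y) ∧ y = min(1.000, 0.071) = 0.071
So the right-hand bound is (y → y) ∧ y = 0.071.
The residuum of the Łukasiewicz t-norm gives the supremum: min(1, 1 − 1.000 + 0.071).
1 − 1.000 + 0.071 = 0.071, so t = min(1, 0.071) = 0.071.
Check: 1.000 ⊗ 0.071 = max(0, 0.071) = 0.071 ≤ 0.071.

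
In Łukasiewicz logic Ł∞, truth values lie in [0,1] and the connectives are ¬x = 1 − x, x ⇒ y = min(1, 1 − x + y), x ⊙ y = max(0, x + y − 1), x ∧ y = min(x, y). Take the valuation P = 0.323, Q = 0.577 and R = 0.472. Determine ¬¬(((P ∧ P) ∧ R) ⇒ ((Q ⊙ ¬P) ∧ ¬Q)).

P ∧ P = min(0.323, 0.323) = 0.323
(P ∧ P) ∧ R = min(0.323, 0.472) = 0.323
¬P = 1 − 0.323 = 0.677
Q ⊙ ¬P = max(0, 0.577 + 0.677 − 1) = max(0, 0.254) = 0.254
¬Q = 1 − 0.577 = 0.423
(Q ⊙ ¬P) ∧ ¬Q = min(0.254, 0.423) = 0.254
((P ∧ P) ∧ R) ⇒ ((Q ⊙ ¬P) ∧ ¬Q) = min(1, 1 − 0.323 + 0.254) = min(1, 0.931) = 0.931
¬(((P ∧ P) ∧ R) ⇒ ((Q ⊙ ¬P) ∧ ¬Q)) = 1 − 0.931 = 0.069
¬¬(((P ∧ P) ∧ R) ⇒ ((Q ⊙ ¬P) ∧ ¬Q)) = 1 − 0.069 = 0.931

0.931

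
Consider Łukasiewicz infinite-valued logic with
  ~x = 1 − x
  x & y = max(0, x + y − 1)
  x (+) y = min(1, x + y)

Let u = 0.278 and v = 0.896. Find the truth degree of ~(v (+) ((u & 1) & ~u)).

0.104

u & 1 = max(0, 0.278 + 1.000 − 1) = max(0, 0.278) = 0.278
~u = 1 − 0.278 = 0.722
(u & 1) & ~u = max(0, 0.278 + 0.722 − 1) = max(0, 0.000) = 0.000
v (+) ((u & 1) & ~u) = min(1, 0.896 + 0.000) = min(1, 0.896) = 0.896
~(v (+) ((u & 1) & ~u)) = 1 − 0.896 = 0.104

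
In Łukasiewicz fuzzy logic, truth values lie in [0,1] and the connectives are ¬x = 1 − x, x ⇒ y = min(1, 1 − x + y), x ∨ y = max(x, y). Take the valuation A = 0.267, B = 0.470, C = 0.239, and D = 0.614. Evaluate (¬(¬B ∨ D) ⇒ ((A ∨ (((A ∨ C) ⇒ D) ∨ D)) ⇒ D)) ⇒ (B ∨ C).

0.470

¬B = 1 − 0.470 = 0.530
¬B ∨ D = max(0.530, 0.614) = 0.614
¬(¬B ∨ D) = 1 − 0.614 = 0.386
A ∨ C = max(0.267, 0.239) = 0.267
(A ∨ C) ⇒ D = min(1, 1 − 0.267 + 0.614) = min(1, 1.347) = 1.000
((A ∨ C) ⇒ D) ∨ D = max(1.000, 0.614) = 1.000
A ∨ (((A ∨ C) ⇒ D) ∨ D) = max(0.267, 1.000) = 1.000
(A ∨ (((A ∨ C) ⇒ D) ∨ D)) ⇒ D = min(1, 1 − 1.000 + 0.614) = min(1, 0.614) = 0.614
¬(¬B ∨ D) ⇒ ((A ∨ (((A ∨ C) ⇒ D) ∨ D)) ⇒ D) = min(1, 1 − 0.386 + 0.614) = min(1, 1.228) = 1.000
B ∨ C = max(0.470, 0.239) = 0.470
(¬(¬B ∨ D) ⇒ ((A ∨ (((A ∨ C) ⇒ D) ∨ D)) ⇒ D)) ⇒ (B ∨ C) = min(1, 1 − 1.000 + 0.470) = min(1, 0.470) = 0.470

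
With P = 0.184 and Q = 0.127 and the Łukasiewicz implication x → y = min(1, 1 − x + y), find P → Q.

P → Q = min(1, 1 − 0.184 + 0.127) = min(1, 0.943) = 0.943
For comparison, the Gödel implication (1 if x ≤ y else y) would give 0.127.

0.943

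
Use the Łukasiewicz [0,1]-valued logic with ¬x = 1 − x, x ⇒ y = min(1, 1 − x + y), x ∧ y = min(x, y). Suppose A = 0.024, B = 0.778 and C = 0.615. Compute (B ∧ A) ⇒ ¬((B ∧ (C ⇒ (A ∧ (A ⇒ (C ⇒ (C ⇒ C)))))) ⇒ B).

B ∧ A = min(0.778, 0.024) = 0.024
C ⇒ C = min(1, 1 − 0.615 + 0.615) = min(1, 1.000) = 1.000
C ⇒ (C ⇒ C) = min(1, 1 − 0.615 + 1.000) = min(1, 1.385) = 1.000
A ⇒ (C ⇒ (C ⇒ C)) = min(1, 1 − 0.024 + 1.000) = min(1, 1.976) = 1.000
A ∧ (A ⇒ (C ⇒ (C ⇒ C))) = min(0.024, 1.000) = 0.024
C ⇒ (A ∧ (A ⇒ (C ⇒ (C ⇒ C)))) = min(1, 1 − 0.615 + 0.024) = min(1, 0.409) = 0.409
B ∧ (C ⇒ (A ∧ (A ⇒ (C ⇒ (C ⇒ C))))) = min(0.778, 0.409) = 0.409
(B ∧ (C ⇒ (A ∧ (A ⇒ (C ⇒ (C ⇒ C)))))) ⇒ B = min(1, 1 − 0.409 + 0.778) = min(1, 1.369) = 1.000
¬((B ∧ (C ⇒ (A ∧ (A ⇒ (C ⇒ (C ⇒ C)))))) ⇒ B) = 1 − 1.000 = 0.000
(B ∧ A) ⇒ ¬((B ∧ (C ⇒ (A ∧ (A ⇒ (C ⇒ (C ⇒ C)))))) ⇒ B) = min(1, 1 − 0.024 + 0.000) = min(1, 0.976) = 0.976

0.976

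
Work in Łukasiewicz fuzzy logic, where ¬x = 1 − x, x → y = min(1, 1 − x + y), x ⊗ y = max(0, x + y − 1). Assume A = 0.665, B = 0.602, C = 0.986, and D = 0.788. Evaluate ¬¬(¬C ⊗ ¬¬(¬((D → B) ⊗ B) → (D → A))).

¬C = 1 − 0.986 = 0.014
D → B = min(1, 1 − 0.788 + 0.602) = min(1, 0.814) = 0.814
(D → B) ⊗ B = max(0, 0.814 + 0.602 − 1) = max(0, 0.416) = 0.416
¬((D → B) ⊗ B) = 1 − 0.416 = 0.584
D → A = min(1, 1 − 0.788 + 0.665) = min(1, 0.877) = 0.877
¬((D → B) ⊗ B) → (D → A) = min(1, 1 − 0.584 + 0.877) = min(1, 1.293) = 1.000
¬(¬((D → B) ⊗ B) → (D → A)) = 1 − 1.000 = 0.000
¬¬(¬((D → B) ⊗ B) → (D → A)) = 1 − 0.000 = 1.000
¬C ⊗ ¬¬(¬((D → B) ⊗ B) → (D → A)) = max(0, 0.014 + 1.000 − 1) = max(0, 0.014) = 0.014
¬(¬C ⊗ ¬¬(¬((D → B) ⊗ B) → (D → A))) = 1 − 0.014 = 0.986
¬¬(¬C ⊗ ¬¬(¬((D → B) ⊗ B) → (D → A))) = 1 − 0.986 = 0.014

0.014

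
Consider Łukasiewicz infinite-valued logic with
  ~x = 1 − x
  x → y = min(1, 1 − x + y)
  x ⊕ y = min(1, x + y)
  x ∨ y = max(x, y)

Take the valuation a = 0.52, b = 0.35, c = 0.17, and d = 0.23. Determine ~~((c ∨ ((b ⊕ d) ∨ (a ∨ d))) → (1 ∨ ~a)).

b ⊕ d = min(1, 0.35 + 0.23) = min(1, 0.58) = 0.58
a ∨ d = max(0.52, 0.23) = 0.52
(b ⊕ d) ∨ (a ∨ d) = max(0.58, 0.52) = 0.58
c ∨ ((b ⊕ d) ∨ (a ∨ d)) = max(0.17, 0.58) = 0.58
~a = 1 − 0.52 = 0.48
1 ∨ ~a = max(1.00, 0.48) = 1.00
(c ∨ ((b ⊕ d) ∨ (a ∨ d))) → (1 ∨ ~a) = min(1, 1 − 0.58 + 1.00) = min(1, 1.42) = 1.00
~((c ∨ ((b ⊕ d) ∨ (a ∨ d))) → (1 ∨ ~a)) = 1 − 1.00 = 0.00
~~((c ∨ ((b ⊕ d) ∨ (a ∨ d))) → (1 ∨ ~a)) = 1 − 0.00 = 1.00

1.00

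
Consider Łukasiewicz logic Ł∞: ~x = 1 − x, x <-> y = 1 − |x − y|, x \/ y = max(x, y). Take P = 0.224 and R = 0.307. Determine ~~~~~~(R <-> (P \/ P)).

0.917

P \/ P = max(0.224, 0.224) = 0.224
R <-> (P \/ P) = 1 − |0.307 − 0.224| = 1 − 0.083 = 0.917
~(R <-> (P \/ P)) = 1 − 0.917 = 0.083
~~(R <-> (P \/ P)) = 1 − 0.083 = 0.917
~~~(R <-> (P \/ P)) = 1 − 0.917 = 0.083
~~~~(R <-> (P \/ P)) = 1 − 0.083 = 0.917
~~~~~(R <-> (P \/ P)) = 1 − 0.917 = 0.083
~~~~~~(R <-> (P \/ P)) = 1 − 0.083 = 0.917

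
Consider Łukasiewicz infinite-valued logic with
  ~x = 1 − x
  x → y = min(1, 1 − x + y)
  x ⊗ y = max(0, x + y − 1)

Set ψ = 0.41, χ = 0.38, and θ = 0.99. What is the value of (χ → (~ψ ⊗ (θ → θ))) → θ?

0.99

~ψ = 1 − 0.41 = 0.59
θ → θ = min(1, 1 − 0.99 + 0.99) = min(1, 1.00) = 1.00
~ψ ⊗ (θ → θ) = max(0, 0.59 + 1.00 − 1) = max(0, 0.59) = 0.59
χ → (~ψ ⊗ (θ → θ)) = min(1, 1 − 0.38 + 0.59) = min(1, 1.21) = 1.00
(χ → (~ψ ⊗ (θ → θ))) → θ = min(1, 1 − 1.00 + 0.99) = min(1, 0.99) = 0.99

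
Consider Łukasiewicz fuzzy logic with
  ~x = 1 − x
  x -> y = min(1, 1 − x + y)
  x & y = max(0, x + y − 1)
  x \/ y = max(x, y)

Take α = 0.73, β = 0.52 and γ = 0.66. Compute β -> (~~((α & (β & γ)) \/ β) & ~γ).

β & γ = max(0, 0.52 + 0.66 − 1) = max(0, 0.18) = 0.18
α & (β & γ) = max(0, 0.73 + 0.18 − 1) = max(0, -0.09) = 0.00
(α & (β & γ)) \/ β = max(0.00, 0.52) = 0.52
~((α & (β & γ)) \/ β) = 1 − 0.52 = 0.48
~~((α & (β & γ)) \/ β) = 1 − 0.48 = 0.52
~γ = 1 − 0.66 = 0.34
~~((α & (β & γ)) \/ β) & ~γ = max(0, 0.52 + 0.34 − 1) = max(0, -0.14) = 0.00
β -> (~~((α & (β & γ)) \/ β) & ~γ) = min(1, 1 − 0.52 + 0.00) = min(1, 0.48) = 0.48

0.48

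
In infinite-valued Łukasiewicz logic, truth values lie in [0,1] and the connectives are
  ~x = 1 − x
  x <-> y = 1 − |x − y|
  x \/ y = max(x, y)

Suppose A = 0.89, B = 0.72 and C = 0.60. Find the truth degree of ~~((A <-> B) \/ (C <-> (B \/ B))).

A <-> B = 1 − |0.89 − 0.72| = 1 − 0.17 = 0.83
B \/ B = max(0.72, 0.72) = 0.72
C <-> (B \/ B) = 1 − |0.60 − 0.72| = 1 − 0.12 = 0.88
(A <-> B) \/ (C <-> (B \/ B)) = max(0.83, 0.88) = 0.88
~((A <-> B) \/ (C <-> (B \/ B))) = 1 − 0.88 = 0.12
~~((A <-> B) \/ (C <-> (B \/ B))) = 1 − 0.12 = 0.88

0.88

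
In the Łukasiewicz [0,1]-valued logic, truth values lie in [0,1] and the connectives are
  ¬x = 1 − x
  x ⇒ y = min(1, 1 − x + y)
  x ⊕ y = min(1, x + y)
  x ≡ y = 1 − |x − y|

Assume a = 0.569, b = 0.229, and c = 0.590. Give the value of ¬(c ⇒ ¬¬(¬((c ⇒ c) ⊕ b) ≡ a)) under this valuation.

c ⇒ c = min(1, 1 − 0.590 + 0.590) = min(1, 1.000) = 1.000
(c ⇒ c) ⊕ b = min(1, 1.000 + 0.229) = min(1, 1.229) = 1.000
¬((c ⇒ c) ⊕ b) = 1 − 1.000 = 0.000
¬((c ⇒ c) ⊕ b) ≡ a = 1 − |0.000 − 0.569| = 1 − 0.569 = 0.431
¬(¬((c ⇒ c) ⊕ b) ≡ a) = 1 − 0.431 = 0.569
¬¬(¬((c ⇒ c) ⊕ b) ≡ a) = 1 − 0.569 = 0.431
c ⇒ ¬¬(¬((c ⇒ c) ⊕ b) ≡ a) = min(1, 1 − 0.590 + 0.431) = min(1, 0.841) = 0.841
¬(c ⇒ ¬¬(¬((c ⇒ c) ⊕ b) ≡ a)) = 1 − 0.841 = 0.159

0.159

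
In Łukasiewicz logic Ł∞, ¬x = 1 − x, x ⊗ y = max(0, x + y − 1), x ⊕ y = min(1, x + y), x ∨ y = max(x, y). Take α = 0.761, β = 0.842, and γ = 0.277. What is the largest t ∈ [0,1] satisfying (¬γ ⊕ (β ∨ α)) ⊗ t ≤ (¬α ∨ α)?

0.761

¬γ = 1 − 0.277 = 0.723
β ∨ α = max(0.842, 0.761) = 0.842
¬γ ⊕ (β ∨ α) = min(1, 0.723 + 0.842) = min(1, 1.565) = 1.000
So the left factor is ¬γ ⊕ (β ∨ α) = 1.000.
¬α = 1 − 0.761 = 0.239
¬α ∨ α = max(0.239, 0.761) = 0.761
So the right-hand bound is ¬α ∨ α = 0.761.
The residuum of the Łukasiewicz t-norm gives the supremum: min(1, 1 − 1.000 + 0.761).
1 − 1.000 + 0.761 = 0.761, so t = min(1, 0.761) = 0.761.
Check: 1.000 ⊗ 0.761 = max(0, 0.761) = 0.761 ≤ 0.761.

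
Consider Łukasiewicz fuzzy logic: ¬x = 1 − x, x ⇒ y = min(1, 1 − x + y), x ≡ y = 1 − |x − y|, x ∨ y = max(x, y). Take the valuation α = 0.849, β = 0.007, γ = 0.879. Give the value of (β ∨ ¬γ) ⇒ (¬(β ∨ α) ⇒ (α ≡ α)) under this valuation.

¬γ = 1 − 0.879 = 0.121
β ∨ ¬γ = max(0.007, 0.121) = 0.121
β ∨ α = max(0.007, 0.849) = 0.849
¬(β ∨ α) = 1 − 0.849 = 0.151
α ≡ α = 1 − |0.849 − 0.849| = 1 − 0.000 = 1.000
¬(β ∨ α) ⇒ (α ≡ α) = min(1, 1 − 0.151 + 1.000) = min(1, 1.849) = 1.000
(β ∨ ¬γ) ⇒ (¬(β ∨ α) ⇒ (α ≡ α)) = min(1, 1 − 0.121 + 1.000) = min(1, 1.879) = 1.000

1.000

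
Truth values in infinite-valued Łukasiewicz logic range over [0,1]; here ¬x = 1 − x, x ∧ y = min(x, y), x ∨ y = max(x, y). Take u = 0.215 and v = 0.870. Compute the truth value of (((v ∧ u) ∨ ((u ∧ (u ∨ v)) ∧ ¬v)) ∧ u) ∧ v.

0.215

v ∧ u = min(0.870, 0.215) = 0.215
u ∨ v = max(0.215, 0.870) = 0.870
u ∧ (u ∨ v) = min(0.215, 0.870) = 0.215
¬v = 1 − 0.870 = 0.130
(u ∧ (u ∨ v)) ∧ ¬v = min(0.215, 0.130) = 0.130
(v ∧ u) ∨ ((u ∧ (u ∨ v)) ∧ ¬v) = max(0.215, 0.130) = 0.215
((v ∧ u) ∨ ((u ∧ (u ∨ v)) ∧ ¬v)) ∧ u = min(0.215, 0.215) = 0.215
(((v ∧ u) ∨ ((u ∧ (u ∨ v)) ∧ ¬v)) ∧ u) ∧ v = min(0.215, 0.870) = 0.215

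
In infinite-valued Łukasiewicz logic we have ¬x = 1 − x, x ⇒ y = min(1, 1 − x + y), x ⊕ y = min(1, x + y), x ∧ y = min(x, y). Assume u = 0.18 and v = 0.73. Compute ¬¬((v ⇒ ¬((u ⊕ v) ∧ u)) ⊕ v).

u ⊕ v = min(1, 0.18 + 0.73) = min(1, 0.91) = 0.91
(u ⊕ v) ∧ u = min(0.91, 0.18) = 0.18
¬((u ⊕ v) ∧ u) = 1 − 0.18 = 0.82
v ⇒ ¬((u ⊕ v) ∧ u) = min(1, 1 − 0.73 + 0.82) = min(1, 1.09) = 1.00
(v ⇒ ¬((u ⊕ v) ∧ u)) ⊕ v = min(1, 1.00 + 0.73) = min(1, 1.73) = 1.00
¬((v ⇒ ¬((u ⊕ v) ∧ u)) ⊕ v) = 1 − 1.00 = 0.00
¬¬((v ⇒ ¬((u ⊕ v) ∧ u)) ⊕ v) = 1 − 0.00 = 1.00

1.00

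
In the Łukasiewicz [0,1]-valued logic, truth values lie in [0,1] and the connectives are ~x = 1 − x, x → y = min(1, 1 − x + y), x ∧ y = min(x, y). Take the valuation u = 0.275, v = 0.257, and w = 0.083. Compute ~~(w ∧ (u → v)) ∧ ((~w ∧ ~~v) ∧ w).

u → v = min(1, 1 − 0.275 + 0.257) = min(1, 0.982) = 0.982
w ∧ (u → v) = min(0.083, 0.982) = 0.083
~(w ∧ (u → v)) = 1 − 0.083 = 0.917
~~(w ∧ (u → v)) = 1 − 0.917 = 0.083
~w = 1 − 0.083 = 0.917
~v = 1 − 0.257 = 0.743
~~v = 1 − 0.743 = 0.257
~w ∧ ~~v = min(0.917, 0.257) = 0.257
(~w ∧ ~~v) ∧ w = min(0.257, 0.083) = 0.083
~~(w ∧ (u → v)) ∧ ((~w ∧ ~~v) ∧ w) = min(0.083, 0.083) = 0.083

0.083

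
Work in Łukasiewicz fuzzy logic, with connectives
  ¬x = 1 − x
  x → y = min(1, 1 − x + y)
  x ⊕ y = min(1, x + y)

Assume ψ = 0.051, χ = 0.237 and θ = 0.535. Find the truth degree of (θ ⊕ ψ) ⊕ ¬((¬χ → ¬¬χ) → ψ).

1.000

θ ⊕ ψ = min(1, 0.535 + 0.051) = min(1, 0.586) = 0.586
¬χ = 1 − 0.237 = 0.763
¬¬χ = 1 − 0.763 = 0.237
¬χ → ¬¬χ = min(1, 1 − 0.763 + 0.237) = min(1, 0.474) = 0.474
(¬χ → ¬¬χ) → ψ = min(1, 1 − 0.474 + 0.051) = min(1, 0.577) = 0.577
¬((¬χ → ¬¬χ) → ψ) = 1 − 0.577 = 0.423
(θ ⊕ ψ) ⊕ ¬((¬χ → ¬¬χ) → ψ) = min(1, 0.586 + 0.423) = min(1, 1.009) = 1.000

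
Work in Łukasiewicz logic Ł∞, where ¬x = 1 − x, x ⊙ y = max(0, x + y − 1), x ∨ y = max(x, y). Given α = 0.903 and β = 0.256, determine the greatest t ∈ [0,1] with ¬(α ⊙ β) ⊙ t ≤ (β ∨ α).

1.000

α ⊙ β = max(0, 0.903 + 0.256 − 1) = max(0, 0.159) = 0.159
¬(α ⊙ β) = 1 − 0.159 = 0.841
So the left factor is ¬(α ⊙ β) = 0.841.
β ∨ α = max(0.256, 0.903) = 0.903
So the right-hand bound is β ∨ α = 0.903.
The residuum of the Łukasiewicz t-norm gives the supremum: min(1, 1 − 0.841 + 0.903).
1 − 0.841 + 0.903 = 1.062, so t = min(1, 1.062) = 1.000.
Check: 0.841 ⊙ 1.000 = max(0, 0.841) = 0.841 ≤ 0.903.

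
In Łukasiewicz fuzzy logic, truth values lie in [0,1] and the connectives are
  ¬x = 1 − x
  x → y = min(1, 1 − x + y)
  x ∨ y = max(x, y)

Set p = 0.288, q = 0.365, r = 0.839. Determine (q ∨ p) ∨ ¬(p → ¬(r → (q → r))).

0.365

q ∨ p = max(0.365, 0.288) = 0.365
q → r = min(1, 1 − 0.365 + 0.839) = min(1, 1.474) = 1.000
r → (q → r) = min(1, 1 − 0.839 + 1.000) = min(1, 1.161) = 1.000
¬(r → (q → r)) = 1 − 1.000 = 0.000
p → ¬(r → (q → r)) = min(1, 1 − 0.288 + 0.000) = min(1, 0.712) = 0.712
¬(p → ¬(r → (q → r))) = 1 − 0.712 = 0.288
(q ∨ p) ∨ ¬(p → ¬(r → (q → r))) = max(0.365, 0.288) = 0.365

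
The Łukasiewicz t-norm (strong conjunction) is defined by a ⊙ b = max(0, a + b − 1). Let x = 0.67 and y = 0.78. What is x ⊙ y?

0.45

x ⊙ y = max(0, 0.67 + 0.78 − 1) = max(0, 0.45) = 0.45
For comparison, the Gödel (minimum) t-norm min(a, b) would give 0.67.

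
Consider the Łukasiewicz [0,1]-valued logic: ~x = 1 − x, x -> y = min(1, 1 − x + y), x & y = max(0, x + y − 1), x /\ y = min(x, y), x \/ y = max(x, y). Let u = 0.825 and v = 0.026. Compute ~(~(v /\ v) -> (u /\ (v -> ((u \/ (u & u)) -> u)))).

0.149

v /\ v = min(0.026, 0.026) = 0.026
~(v /\ v) = 1 − 0.026 = 0.974
u & u = max(0, 0.825 + 0.825 − 1) = max(0, 0.650) = 0.650
u \/ (u & u) = max(0.825, 0.650) = 0.825
(u \/ (u & u)) -> u = min(1, 1 − 0.825 + 0.825) = min(1, 1.000) = 1.000
v -> ((u \/ (u & u)) -> u) = min(1, 1 − 0.026 + 1.000) = min(1, 1.974) = 1.000
u /\ (v -> ((u \/ (u & u)) -> u)) = min(0.825, 1.000) = 0.825
~(v /\ v) -> (u /\ (v -> ((u \/ (u & u)) -> u))) = min(1, 1 − 0.974 + 0.825) = min(1, 0.851) = 0.851
~(~(v /\ v) -> (u /\ (v -> ((u \/ (u & u)) -> u)))) = 1 − 0.851 = 0.149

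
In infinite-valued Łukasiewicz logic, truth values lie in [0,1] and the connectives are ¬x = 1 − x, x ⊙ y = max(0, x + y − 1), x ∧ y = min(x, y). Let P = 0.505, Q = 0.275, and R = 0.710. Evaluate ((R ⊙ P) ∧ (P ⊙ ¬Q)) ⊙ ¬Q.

R ⊙ P = max(0, 0.710 + 0.505 − 1) = max(0, 0.215) = 0.215
¬Q = 1 − 0.275 = 0.725
P ⊙ ¬Q = max(0, 0.505 + 0.725 − 1) = max(0, 0.230) = 0.230
(R ⊙ P) ∧ (P ⊙ ¬Q) = min(0.215, 0.230) = 0.215
((R ⊙ P) ∧ (P ⊙ ¬Q)) ⊙ ¬Q = max(0, 0.215 + 0.725 − 1) = max(0, -0.060) = 0.000

0.000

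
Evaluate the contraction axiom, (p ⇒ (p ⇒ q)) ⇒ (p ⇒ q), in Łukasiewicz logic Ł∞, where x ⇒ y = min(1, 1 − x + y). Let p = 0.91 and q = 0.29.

0.91

p ⇒ q = min(1, 1 − 0.91 + 0.29) = min(1, 0.38) = 0.38
p ⇒ (p ⇒ q) = min(1, 1 − 0.91 + 0.38) = min(1, 0.47) = 0.47
(p ⇒ (p ⇒ q)) ⇒ (p ⇒ q) = min(1, 1 − 0.47 + 0.38) = min(1, 0.91) = 0.91
(The value 0.91 < 1 shows this instance is not satisfied; fails in Ł∞ (the t-norm is not idempotent).)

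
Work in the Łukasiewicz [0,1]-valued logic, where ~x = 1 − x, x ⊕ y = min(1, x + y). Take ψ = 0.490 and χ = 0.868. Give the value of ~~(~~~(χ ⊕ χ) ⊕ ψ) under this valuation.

0.490

χ ⊕ χ = min(1, 0.868 + 0.868) = min(1, 1.736) = 1.000
~(χ ⊕ χ) = 1 − 1.000 = 0.000
~~(χ ⊕ χ) = 1 − 0.000 = 1.000
~~~(χ ⊕ χ) = 1 − 1.000 = 0.000
~~~(χ ⊕ χ) ⊕ ψ = min(1, 0.000 + 0.490) = min(1, 0.490) = 0.490
~(~~~(χ ⊕ χ) ⊕ ψ) = 1 − 0.490 = 0.510
~~(~~~(χ ⊕ χ) ⊕ ψ) = 1 − 0.510 = 0.490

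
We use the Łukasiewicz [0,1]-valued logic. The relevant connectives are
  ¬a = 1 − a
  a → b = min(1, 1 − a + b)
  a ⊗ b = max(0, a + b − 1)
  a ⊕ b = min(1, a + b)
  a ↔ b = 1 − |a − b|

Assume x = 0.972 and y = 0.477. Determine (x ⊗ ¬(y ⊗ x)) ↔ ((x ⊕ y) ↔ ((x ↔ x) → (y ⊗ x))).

0.926

y ⊗ x = max(0, 0.477 + 0.972 − 1) = max(0, 0.449) = 0.449
¬(y ⊗ x) = 1 − 0.449 = 0.551
x ⊗ ¬(y ⊗ x) = max(0, 0.972 + 0.551 − 1) = max(0, 0.523) = 0.523
x ⊕ y = min(1, 0.972 + 0.477) = min(1, 1.449) = 1.000
x ↔ x = 1 − |0.972 − 0.972| = 1 − 0.000 = 1.000
(x ↔ x) → (y ⊗ x) = min(1, 1 − 1.000 + 0.449) = min(1, 0.449) = 0.449
(x ⊕ y) ↔ ((x ↔ x) → (y ⊗ x)) = 1 − |1.000 − 0.449| = 1 − 0.551 = 0.449
(x ⊗ ¬(y ⊗ x)) ↔ ((x ⊕ y) ↔ ((x ↔ x) → (y ⊗ x))) = 1 − |0.523 − 0.449| = 1 − 0.074 = 0.926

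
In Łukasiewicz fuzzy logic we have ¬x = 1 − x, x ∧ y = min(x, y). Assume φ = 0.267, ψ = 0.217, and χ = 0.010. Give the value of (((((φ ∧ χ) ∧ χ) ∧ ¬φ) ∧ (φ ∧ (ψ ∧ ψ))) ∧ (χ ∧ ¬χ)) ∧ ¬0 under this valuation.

φ ∧ χ = min(0.267, 0.010) = 0.010
(φ ∧ χ) ∧ χ = min(0.010, 0.010) = 0.010
¬φ = 1 − 0.267 = 0.733
((φ ∧ χ) ∧ χ) ∧ ¬φ = min(0.010, 0.733) = 0.010
ψ ∧ ψ = min(0.217, 0.217) = 0.217
φ ∧ (ψ ∧ ψ) = min(0.267, 0.217) = 0.217
(((φ ∧ χ) ∧ χ) ∧ ¬φ) ∧ (φ ∧ (ψ ∧ ψ)) = min(0.010, 0.217) = 0.010
¬χ = 1 − 0.010 = 0.990
χ ∧ ¬χ = min(0.010, 0.990) = 0.010
((((φ ∧ χ) ∧ χ) ∧ ¬φ) ∧ (φ ∧ (ψ ∧ ψ))) ∧ (χ ∧ ¬χ) = min(0.010, 0.010) = 0.010
¬0 = 1 − 0.000 = 1.000
(((((φ ∧ χ) ∧ χ) ∧ ¬φ) ∧ (φ ∧ (ψ ∧ ψ))) ∧ (χ ∧ ¬χ)) ∧ ¬0 = min(0.010, 1.000) = 0.010

0.010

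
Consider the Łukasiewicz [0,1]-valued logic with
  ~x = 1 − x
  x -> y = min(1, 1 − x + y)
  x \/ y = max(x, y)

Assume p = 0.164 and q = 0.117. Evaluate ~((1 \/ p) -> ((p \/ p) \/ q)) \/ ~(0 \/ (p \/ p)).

1 \/ p = max(1.000, 0.164) = 1.000
p \/ p = max(0.164, 0.164) = 0.164
(p \/ p) \/ q = max(0.164, 0.117) = 0.164
(1 \/ p) -> ((p \/ p) \/ q) = min(1, 1 − 1.000 + 0.164) = min(1, 0.164) = 0.164
~((1 \/ p) -> ((p \/ p) \/ q)) = 1 − 0.164 = 0.836
0 \/ (p \/ p) = max(0.000, 0.164) = 0.164
~(0 \/ (p \/ p)) = 1 − 0.164 = 0.836
~((1 \/ p) -> ((p \/ p) \/ q)) \/ ~(0 \/ (p \/ p)) = max(0.836, 0.836) = 0.836

0.836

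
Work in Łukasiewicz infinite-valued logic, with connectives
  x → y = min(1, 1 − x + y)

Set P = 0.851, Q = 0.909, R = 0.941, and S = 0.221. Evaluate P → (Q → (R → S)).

0.520

R → S = min(1, 1 − 0.941 + 0.221) = min(1, 0.280) = 0.280
Q → (R → S) = min(1, 1 − 0.909 + 0.280) = min(1, 0.371) = 0.371
P → (Q → (R → S)) = min(1, 1 − 0.851 + 0.371) = min(1, 0.520) = 0.520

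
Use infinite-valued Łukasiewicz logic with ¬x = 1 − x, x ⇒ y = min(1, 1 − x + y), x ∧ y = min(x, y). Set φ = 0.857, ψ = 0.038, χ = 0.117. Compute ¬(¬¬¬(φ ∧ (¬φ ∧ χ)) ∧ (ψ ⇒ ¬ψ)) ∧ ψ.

0.038

¬φ = 1 − 0.857 = 0.143
¬φ ∧ χ = min(0.143, 0.117) = 0.117
φ ∧ (¬φ ∧ χ) = min(0.857, 0.117) = 0.117
¬(φ ∧ (¬φ ∧ χ)) = 1 − 0.117 = 0.883
¬¬(φ ∧ (¬φ ∧ χ)) = 1 − 0.883 = 0.117
¬¬¬(φ ∧ (¬φ ∧ χ)) = 1 − 0.117 = 0.883
¬ψ = 1 − 0.038 = 0.962
ψ ⇒ ¬ψ = min(1, 1 − 0.038 + 0.962) = min(1, 1.924) = 1.000
¬¬¬(φ ∧ (¬φ ∧ χ)) ∧ (ψ ⇒ ¬ψ) = min(0.883, 1.000) = 0.883
¬(¬¬¬(φ ∧ (¬φ ∧ χ)) ∧ (ψ ⇒ ¬ψ)) = 1 − 0.883 = 0.117
¬(¬¬¬(φ ∧ (¬φ ∧ χ)) ∧ (ψ ⇒ ¬ψ)) ∧ ψ = min(0.117, 0.038) = 0.038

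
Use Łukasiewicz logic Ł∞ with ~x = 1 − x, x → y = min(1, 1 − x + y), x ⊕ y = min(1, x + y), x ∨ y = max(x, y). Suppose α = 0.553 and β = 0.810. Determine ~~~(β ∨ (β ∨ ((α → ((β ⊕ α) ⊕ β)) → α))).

0.190

β ⊕ α = min(1, 0.810 + 0.553) = min(1, 1.363) = 1.000
(β ⊕ α) ⊕ β = min(1, 1.000 + 0.810) = min(1, 1.810) = 1.000
α → ((β ⊕ α) ⊕ β) = min(1, 1 − 0.553 + 1.000) = min(1, 1.447) = 1.000
(α → ((β ⊕ α) ⊕ β)) → α = min(1, 1 − 1.000 + 0.553) = min(1, 0.553) = 0.553
β ∨ ((α → ((β ⊕ α) ⊕ β)) → α) = max(0.810, 0.553) = 0.810
β ∨ (β ∨ ((α → ((β ⊕ α) ⊕ β)) → α)) = max(0.810, 0.810) = 0.810
~(β ∨ (β ∨ ((α → ((β ⊕ α) ⊕ β)) → α))) = 1 − 0.810 = 0.190
~~(β ∨ (β ∨ ((α → ((β ⊕ α) ⊕ β)) → α))) = 1 − 0.190 = 0.810
~~~(β ∨ (β ∨ ((α → ((β ⊕ α) ⊕ β)) → α))) = 1 − 0.810 = 0.190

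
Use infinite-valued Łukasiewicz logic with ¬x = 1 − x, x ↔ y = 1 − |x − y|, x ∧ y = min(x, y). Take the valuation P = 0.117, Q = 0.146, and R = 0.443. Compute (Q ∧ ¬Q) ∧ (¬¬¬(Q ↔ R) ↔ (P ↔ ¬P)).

¬Q = 1 − 0.146 = 0.854
Q ∧ ¬Q = min(0.146, 0.854) = 0.146
Q ↔ R = 1 − |0.146 − 0.443| = 1 − 0.297 = 0.703
¬(Q ↔ R) = 1 − 0.703 = 0.297
¬¬(Q ↔ R) = 1 − 0.297 = 0.703
¬¬¬(Q ↔ R) = 1 − 0.703 = 0.297
¬P = 1 − 0.117 = 0.883
P ↔ ¬P = 1 − |0.117 − 0.883| = 1 − 0.766 = 0.234
¬¬¬(Q ↔ R) ↔ (P ↔ ¬P) = 1 − |0.297 − 0.234| = 1 − 0.063 = 0.937
(Q ∧ ¬Q) ∧ (¬¬¬(Q ↔ R) ↔ (P ↔ ¬P)) = min(0.146, 0.937) = 0.146

0.146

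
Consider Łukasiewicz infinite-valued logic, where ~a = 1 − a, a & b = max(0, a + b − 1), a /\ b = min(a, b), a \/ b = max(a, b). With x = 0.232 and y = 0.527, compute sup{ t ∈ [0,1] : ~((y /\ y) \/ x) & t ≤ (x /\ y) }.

0.759

y /\ y = min(0.527, 0.527) = 0.527
(y /\ y) \/ x = max(0.527, 0.232) = 0.527
~((y /\ y) \/ x) = 1 − 0.527 = 0.473
So the left factor is ~((y /\ y) \/ x) = 0.473.
x /\ y = min(0.232, 0.527) = 0.232
So the right-hand bound is x /\ y = 0.232.
The residuum of the Łukasiewicz t-norm gives the supremum: min(1, 1 − 0.473 + 0.232).
1 − 0.473 + 0.232 = 0.759, so t = min(1, 0.759) = 0.759.
Check: 0.473 & 0.759 = max(0, 0.232) = 0.232 ≤ 0.232.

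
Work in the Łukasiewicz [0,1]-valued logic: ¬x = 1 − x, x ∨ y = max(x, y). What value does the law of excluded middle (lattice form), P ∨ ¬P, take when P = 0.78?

¬P = 1 − 0.78 = 0.22
P ∨ ¬P = max(0.78, 0.22) = 0.78
(The value 0.78 < 1 shows this instance is not satisfied; not a Ł∞-tautology — its value is max(a, 1−a).)

0.78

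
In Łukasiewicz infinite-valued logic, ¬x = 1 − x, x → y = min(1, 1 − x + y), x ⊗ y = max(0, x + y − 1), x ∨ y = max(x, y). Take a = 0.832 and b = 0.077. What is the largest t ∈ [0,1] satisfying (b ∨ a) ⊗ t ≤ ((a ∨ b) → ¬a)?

b ∨ a = max(0.077, 0.832) = 0.832
So the left factor is b ∨ a = 0.832.
a ∨ b = max(0.832, 0.077) = 0.832
¬a = 1 − 0.832 = 0.168
(a ∨ b) → ¬a = min(1, 1 − 0.832 + 0.168) = min(1, 0.336) = 0.336
So the right-hand bound is (a ∨ b) → ¬a = 0.336.
The residuum of the Łukasiewicz t-norm gives the supremum: min(1, 1 − 0.832 + 0.336).
1 − 0.832 + 0.336 = 0.504, so t = min(1, 0.504) = 0.504.
Check: 0.832 ⊗ 0.504 = max(0, 0.336) = 0.336 ≤ 0.336.

0.504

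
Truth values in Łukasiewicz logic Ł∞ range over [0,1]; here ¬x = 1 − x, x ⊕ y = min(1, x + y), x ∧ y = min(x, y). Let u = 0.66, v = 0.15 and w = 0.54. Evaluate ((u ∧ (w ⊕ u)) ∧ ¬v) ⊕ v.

w ⊕ u = min(1, 0.54 + 0.66) = min(1, 1.20) = 1.00
u ∧ (w ⊕ u) = min(0.66, 1.00) = 0.66
¬v = 1 − 0.15 = 0.85
(u ∧ (w ⊕ u)) ∧ ¬v = min(0.66, 0.85) = 0.66
((u ∧ (w ⊕ u)) ∧ ¬v) ⊕ v = min(1, 0.66 + 0.15) = min(1, 0.81) = 0.81

0.81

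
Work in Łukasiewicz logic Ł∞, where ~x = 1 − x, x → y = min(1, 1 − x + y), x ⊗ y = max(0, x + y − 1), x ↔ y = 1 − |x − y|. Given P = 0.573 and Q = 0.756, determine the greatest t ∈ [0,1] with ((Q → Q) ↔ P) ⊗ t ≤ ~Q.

0.671

Q → Q = min(1, 1 − 0.756 + 0.756) = min(1, 1.000) = 1.000
(Q → Q) ↔ P = 1 − |1.000 − 0.573| = 1 − 0.427 = 0.573
So the left factor is (Q → Q) ↔ P = 0.573.
~Q = 1 − 0.756 = 0.244
So the right-hand bound is ~Q = 0.244.
The residuum of the Łukasiewicz t-norm gives the supremum: min(1, 1 − 0.573 + 0.244).
1 − 0.573 + 0.244 = 0.671, so t = min(1, 0.671) = 0.671.
Check: 0.573 ⊗ 0.671 = max(0, 0.244) = 0.244 ≤ 0.244.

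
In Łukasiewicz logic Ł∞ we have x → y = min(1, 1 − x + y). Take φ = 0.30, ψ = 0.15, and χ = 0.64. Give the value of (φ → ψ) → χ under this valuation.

φ → ψ = min(1, 1 − 0.30 + 0.15) = min(1, 0.85) = 0.85
(φ → ψ) → χ = min(1, 1 − 0.85 + 0.64) = min(1, 0.79) = 0.79

0.79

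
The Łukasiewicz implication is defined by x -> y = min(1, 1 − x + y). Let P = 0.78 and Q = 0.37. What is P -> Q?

P -> Q = min(1, 1 − 0.78 + 0.37) = min(1, 0.59) = 0.59
For comparison, the Gödel implication (1 if x ≤ y else y) would give 0.37.

0.59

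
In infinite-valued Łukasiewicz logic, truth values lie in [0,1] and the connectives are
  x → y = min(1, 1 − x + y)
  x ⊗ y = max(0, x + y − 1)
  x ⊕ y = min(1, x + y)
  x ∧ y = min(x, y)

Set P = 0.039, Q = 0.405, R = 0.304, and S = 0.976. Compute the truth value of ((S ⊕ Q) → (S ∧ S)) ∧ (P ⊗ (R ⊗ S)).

S ⊕ Q = min(1, 0.976 + 0.405) = min(1, 1.381) = 1.000
S ∧ S = min(0.976, 0.976) = 0.976
(S ⊕ Q) → (S ∧ S) = min(1, 1 − 1.000 + 0.976) = min(1, 0.976) = 0.976
R ⊗ S = max(0, 0.304 + 0.976 − 1) = max(0, 0.280) = 0.280
P ⊗ (R ⊗ S) = max(0, 0.039 + 0.280 − 1) = max(0, -0.681) = 0.000
((S ⊕ Q) → (S ∧ S)) ∧ (P ⊗ (R ⊗ S)) = min(0.976, 0.000) = 0.000

0.000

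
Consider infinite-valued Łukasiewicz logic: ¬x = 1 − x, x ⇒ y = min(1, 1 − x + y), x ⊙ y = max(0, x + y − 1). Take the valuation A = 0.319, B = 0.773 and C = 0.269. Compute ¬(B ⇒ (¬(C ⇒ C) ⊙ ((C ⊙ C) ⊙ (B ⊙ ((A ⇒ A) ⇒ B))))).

0.773

C ⇒ C = min(1, 1 − 0.269 + 0.269) = min(1, 1.000) = 1.000
¬(C ⇒ C) = 1 − 1.000 = 0.000
C ⊙ C = max(0, 0.269 + 0.269 − 1) = max(0, -0.462) = 0.000
A ⇒ A = min(1, 1 − 0.319 + 0.319) = min(1, 1.000) = 1.000
(A ⇒ A) ⇒ B = min(1, 1 − 1.000 + 0.773) = min(1, 0.773) = 0.773
B ⊙ ((A ⇒ A) ⇒ B) = max(0, 0.773 + 0.773 − 1) = max(0, 0.546) = 0.546
(C ⊙ C) ⊙ (B ⊙ ((A ⇒ A) ⇒ B)) = max(0, 0.000 + 0.546 − 1) = max(0, -0.454) = 0.000
¬(C ⇒ C) ⊙ ((C ⊙ C) ⊙ (B ⊙ ((A ⇒ A) ⇒ B))) = max(0, 0.000 + 0.000 − 1) = max(0, -1.000) = 0.000
B ⇒ (¬(C ⇒ C) ⊙ ((C ⊙ C) ⊙ (B ⊙ ((A ⇒ A) ⇒ B)))) = min(1, 1 − 0.773 + 0.000) = min(1, 0.227) = 0.227
¬(B ⇒ (¬(C ⇒ C) ⊙ ((C ⊙ C) ⊙ (B ⊙ ((A ⇒ A) ⇒ B))))) = 1 − 0.227 = 0.773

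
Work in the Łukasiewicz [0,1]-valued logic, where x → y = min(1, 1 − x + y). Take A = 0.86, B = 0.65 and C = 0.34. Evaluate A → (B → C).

B → C = min(1, 1 − 0.65 + 0.34) = min(1, 0.69) = 0.69
A → (B → C) = min(1, 1 − 0.86 + 0.69) = min(1, 0.83) = 0.83

0.83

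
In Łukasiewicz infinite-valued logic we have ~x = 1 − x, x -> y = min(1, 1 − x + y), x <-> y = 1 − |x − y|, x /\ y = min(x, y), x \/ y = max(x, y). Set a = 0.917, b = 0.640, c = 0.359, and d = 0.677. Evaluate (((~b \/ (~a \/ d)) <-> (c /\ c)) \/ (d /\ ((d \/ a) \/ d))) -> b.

0.958

~b = 1 − 0.640 = 0.360
~a = 1 − 0.917 = 0.083
~a \/ d = max(0.083, 0.677) = 0.677
~b \/ (~a \/ d) = max(0.360, 0.677) = 0.677
c /\ c = min(0.359, 0.359) = 0.359
(~b \/ (~a \/ d)) <-> (c /\ c) = 1 − |0.677 − 0.359| = 1 − 0.318 = 0.682
d \/ a = max(0.677, 0.917) = 0.917
(d \/ a) \/ d = max(0.917, 0.677) = 0.917
d /\ ((d \/ a) \/ d) = min(0.677, 0.917) = 0.677
((~b \/ (~a \/ d)) <-> (c /\ c)) \/ (d /\ ((d \/ a) \/ d)) = max(0.682, 0.677) = 0.682
(((~b \/ (~a \/ d)) <-> (c /\ c)) \/ (d /\ ((d \/ a) \/ d))) -> b = min(1, 1 − 0.682 + 0.640) = min(1, 0.958) = 0.958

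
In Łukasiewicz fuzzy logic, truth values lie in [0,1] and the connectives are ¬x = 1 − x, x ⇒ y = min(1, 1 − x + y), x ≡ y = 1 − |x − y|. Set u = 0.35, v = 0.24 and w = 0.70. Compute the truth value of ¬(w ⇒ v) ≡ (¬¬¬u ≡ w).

0.51

w ⇒ v = min(1, 1 − 0.70 + 0.24) = min(1, 0.54) = 0.54
¬(w ⇒ v) = 1 − 0.54 = 0.46
¬u = 1 − 0.35 = 0.65
¬¬u = 1 − 0.65 = 0.35
¬¬¬u = 1 − 0.35 = 0.65
¬¬¬u ≡ w = 1 − |0.65 − 0.70| = 1 − 0.05 = 0.95
¬(w ⇒ v) ≡ (¬¬¬u ≡ w) = 1 − |0.46 − 0.95| = 1 − 0.49 = 0.51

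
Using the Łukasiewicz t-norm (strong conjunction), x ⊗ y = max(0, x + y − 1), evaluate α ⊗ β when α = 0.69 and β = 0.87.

α ⊗ β = max(0, 0.69 + 0.87 − 1) = max(0, 0.56) = 0.56
For comparison, the Gödel (minimum) t-norm min(x, y) would give 0.69.

0.56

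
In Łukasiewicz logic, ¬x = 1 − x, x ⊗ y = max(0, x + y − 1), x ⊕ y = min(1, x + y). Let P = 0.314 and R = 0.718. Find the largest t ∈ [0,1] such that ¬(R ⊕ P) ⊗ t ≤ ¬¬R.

1.000

R ⊕ P = min(1, 0.718 + 0.314) = min(1, 1.032) = 1.000
¬(R ⊕ P) = 1 − 1.000 = 0.000
So the left factor is ¬(R ⊕ P) = 0.000.
¬R = 1 − 0.718 = 0.282
¬¬R = 1 − 0.282 = 0.718
So the right-hand bound is ¬¬R = 0.718.
The residuum of the Łukasiewicz t-norm gives the supremum: min(1, 1 − 0.000 + 0.718).
1 − 0.000 + 0.718 = 1.718, so t = min(1, 1.718) = 1.000.
Check: 0.000 ⊗ 1.000 = max(0, 0.000) = 0.000 ≤ 0.718.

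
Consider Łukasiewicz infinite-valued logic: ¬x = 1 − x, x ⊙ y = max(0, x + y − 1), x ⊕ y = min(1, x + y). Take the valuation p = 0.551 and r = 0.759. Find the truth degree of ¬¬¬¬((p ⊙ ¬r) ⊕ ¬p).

¬r = 1 − 0.759 = 0.241
p ⊙ ¬r = max(0, 0.551 + 0.241 − 1) = max(0, -0.208) = 0.000
¬p = 1 − 0.551 = 0.449
(p ⊙ ¬r) ⊕ ¬p = min(1, 0.000 + 0.449) = min(1, 0.449) = 0.449
¬((p ⊙ ¬r) ⊕ ¬p) = 1 − 0.449 = 0.551
¬¬((p ⊙ ¬r) ⊕ ¬p) = 1 − 0.551 = 0.449
¬¬¬((p ⊙ ¬r) ⊕ ¬p) = 1 − 0.449 = 0.551
¬¬¬¬((p ⊙ ¬r) ⊕ ¬p) = 1 − 0.551 = 0.449

0.449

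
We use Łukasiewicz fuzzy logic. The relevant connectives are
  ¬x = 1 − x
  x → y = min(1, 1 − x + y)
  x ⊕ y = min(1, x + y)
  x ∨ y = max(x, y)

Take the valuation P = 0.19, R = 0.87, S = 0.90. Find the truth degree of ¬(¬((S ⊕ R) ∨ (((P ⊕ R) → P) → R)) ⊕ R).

0.13

S ⊕ R = min(1, 0.90 + 0.87) = min(1, 1.77) = 1.00
P ⊕ R = min(1, 0.19 + 0.87) = min(1, 1.06) = 1.00
(P ⊕ R) → P = min(1, 1 − 1.00 + 0.19) = min(1, 0.19) = 0.19
((P ⊕ R) → P) → R = min(1, 1 − 0.19 + 0.87) = min(1, 1.68) = 1.00
(S ⊕ R) ∨ (((P ⊕ R) → P) → R) = max(1.00, 1.00) = 1.00
¬((S ⊕ R) ∨ (((P ⊕ R) → P) → R)) = 1 − 1.00 = 0.00
¬((S ⊕ R) ∨ (((P ⊕ R) → P) → R)) ⊕ R = min(1, 0.00 + 0.87) = min(1, 0.87) = 0.87
¬(¬((S ⊕ R) ∨ (((P ⊕ R) → P) → R)) ⊕ R) = 1 − 0.87 = 0.13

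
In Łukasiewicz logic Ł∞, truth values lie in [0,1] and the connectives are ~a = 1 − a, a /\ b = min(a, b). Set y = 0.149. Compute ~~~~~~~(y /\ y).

0.851

y /\ y = min(0.149, 0.149) = 0.149
~(y /\ y) = 1 − 0.149 = 0.851
~~(y /\ y) = 1 − 0.851 = 0.149
~~~(y /\ y) = 1 − 0.149 = 0.851
~~~~(y /\ y) = 1 − 0.851 = 0.149
~~~~~(y /\ y) = 1 − 0.149 = 0.851
~~~~~~(y /\ y) = 1 − 0.851 = 0.149
~~~~~~~(y /\ y) = 1 − 0.149 = 0.851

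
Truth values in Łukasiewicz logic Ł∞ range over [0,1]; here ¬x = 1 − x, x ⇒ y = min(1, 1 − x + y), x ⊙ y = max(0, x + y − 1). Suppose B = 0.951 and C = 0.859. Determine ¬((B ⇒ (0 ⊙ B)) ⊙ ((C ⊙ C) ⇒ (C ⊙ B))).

0.951

0 ⊙ B = max(0, 0.000 + 0.951 − 1) = max(0, -0.049) = 0.000
B ⇒ (0 ⊙ B) = min(1, 1 − 0.951 + 0.000) = min(1, 0.049) = 0.049
C ⊙ C = max(0, 0.859 + 0.859 − 1) = max(0, 0.718) = 0.718
C ⊙ B = max(0, 0.859 + 0.951 − 1) = max(0, 0.810) = 0.810
(C ⊙ C) ⇒ (C ⊙ B) = min(1, 1 − 0.718 + 0.810) = min(1, 1.092) = 1.000
(B ⇒ (0 ⊙ B)) ⊙ ((C ⊙ C) ⇒ (C ⊙ B)) = max(0, 0.049 + 1.000 − 1) = max(0, 0.049) = 0.049
¬((B ⇒ (0 ⊙ B)) ⊙ ((C ⊙ C) ⇒ (C ⊙ B))) = 1 − 0.049 = 0.951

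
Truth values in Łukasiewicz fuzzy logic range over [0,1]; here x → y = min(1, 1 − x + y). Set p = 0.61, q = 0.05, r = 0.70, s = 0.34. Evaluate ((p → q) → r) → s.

p → q = min(1, 1 − 0.61 + 0.05) = min(1, 0.44) = 0.44
(p → q) → r = min(1, 1 − 0.44 + 0.70) = min(1, 1.26) = 1.00
((p → q) → r) → s = min(1, 1 − 1.00 + 0.34) = min(1, 0.34) = 0.34

0.34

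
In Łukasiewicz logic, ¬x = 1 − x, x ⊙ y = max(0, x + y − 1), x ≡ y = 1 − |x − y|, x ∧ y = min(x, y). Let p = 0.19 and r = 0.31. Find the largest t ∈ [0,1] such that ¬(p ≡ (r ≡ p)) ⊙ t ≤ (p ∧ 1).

r ≡ p = 1 − |0.31 − 0.19| = 1 − 0.12 = 0.88
p ≡ (r ≡ p) = 1 − |0.19 − 0.88| = 1 − 0.69 = 0.31
¬(p ≡ (r ≡ p)) = 1 − 0.31 = 0.69
So the left factor is ¬(p ≡ (r ≡ p)) = 0.69.
p ∧ 1 = min(0.19, 1.00) = 0.19
So the right-hand bound is p ∧ 1 = 0.19.
The residuum of the Łukasiewicz t-norm gives the supremum: min(1, 1 − 0.69 + 0.19).
1 − 0.69 + 0.19 = 0.50, so t = min(1, 0.50) = 0.50.
Check: 0.69 ⊙ 0.50 = max(0, 0.19) = 0.19 ≤ 0.19.

0.50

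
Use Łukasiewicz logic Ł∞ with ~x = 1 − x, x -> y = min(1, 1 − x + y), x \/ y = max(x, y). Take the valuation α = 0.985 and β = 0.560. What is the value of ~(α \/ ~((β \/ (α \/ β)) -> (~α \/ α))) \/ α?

0.985

α \/ β = max(0.985, 0.560) = 0.985
β \/ (α \/ β) = max(0.560, 0.985) = 0.985
~α = 1 − 0.985 = 0.015
~α \/ α = max(0.015, 0.985) = 0.985
(β \/ (α \/ β)) -> (~α \/ α) = min(1, 1 − 0.985 + 0.985) = min(1, 1.000) = 1.000
~((β \/ (α \/ β)) -> (~α \/ α)) = 1 − 1.000 = 0.000
α \/ ~((β \/ (α \/ β)) -> (~α \/ α)) = max(0.985, 0.000) = 0.985
~(α \/ ~((β \/ (α \/ β)) -> (~α \/ α))) = 1 − 0.985 = 0.015
~(α \/ ~((β \/ (α \/ β)) -> (~α \/ α))) \/ α = max(0.015, 0.985) = 0.985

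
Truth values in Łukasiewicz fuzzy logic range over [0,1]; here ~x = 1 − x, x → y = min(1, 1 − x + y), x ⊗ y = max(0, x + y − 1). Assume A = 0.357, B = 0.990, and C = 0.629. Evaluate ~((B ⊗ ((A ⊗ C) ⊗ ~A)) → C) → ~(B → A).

1.000

A ⊗ C = max(0, 0.357 + 0.629 − 1) = max(0, -0.014) = 0.000
~A = 1 − 0.357 = 0.643
(A ⊗ C) ⊗ ~A = max(0, 0.000 + 0.643 − 1) = max(0, -0.357) = 0.000
B ⊗ ((A ⊗ C) ⊗ ~A) = max(0, 0.990 + 0.000 − 1) = max(0, -0.010) = 0.000
(B ⊗ ((A ⊗ C) ⊗ ~A)) → C = min(1, 1 − 0.000 + 0.629) = min(1, 1.629) = 1.000
~((B ⊗ ((A ⊗ C) ⊗ ~A)) → C) = 1 − 1.000 = 0.000
B → A = min(1, 1 − 0.990 + 0.357) = min(1, 0.367) = 0.367
~(B → A) = 1 − 0.367 = 0.633
~((B ⊗ ((A ⊗ C) ⊗ ~A)) → C) → ~(B → A) = min(1, 1 − 0.000 + 0.633) = min(1, 1.633) = 1.000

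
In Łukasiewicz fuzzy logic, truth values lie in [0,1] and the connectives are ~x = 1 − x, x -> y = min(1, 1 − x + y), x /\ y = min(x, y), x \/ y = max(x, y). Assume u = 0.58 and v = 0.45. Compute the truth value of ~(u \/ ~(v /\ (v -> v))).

0.42

v -> v = min(1, 1 − 0.45 + 0.45) = min(1, 1.00) = 1.00
v /\ (v -> v) = min(0.45, 1.00) = 0.45
~(v /\ (v -> v)) = 1 − 0.45 = 0.55
u \/ ~(v /\ (v -> v)) = max(0.58, 0.55) = 0.58
~(u \/ ~(v /\ (v -> v))) = 1 − 0.58 = 0.42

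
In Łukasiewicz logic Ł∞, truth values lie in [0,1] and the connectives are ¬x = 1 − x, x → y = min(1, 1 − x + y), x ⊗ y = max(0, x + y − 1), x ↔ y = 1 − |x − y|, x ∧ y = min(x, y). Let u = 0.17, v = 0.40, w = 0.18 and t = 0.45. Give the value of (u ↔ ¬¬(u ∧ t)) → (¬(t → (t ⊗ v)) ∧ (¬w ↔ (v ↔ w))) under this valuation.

u ∧ t = min(0.17, 0.45) = 0.17
¬(u ∧ t) = 1 − 0.17 = 0.83
¬¬(u ∧ t) = 1 − 0.83 = 0.17
u ↔ ¬¬(u ∧ t) = 1 − |0.17 − 0.17| = 1 − 0.00 = 1.00
t ⊗ v = max(0, 0.45 + 0.40 − 1) = max(0, -0.15) = 0.00
t → (t ⊗ v) = min(1, 1 − 0.45 + 0.00) = min(1, 0.55) = 0.55
¬(t → (t ⊗ v)) = 1 − 0.55 = 0.45
¬w = 1 − 0.18 = 0.82
v ↔ w = 1 − |0.40 − 0.18| = 1 − 0.22 = 0.78
¬w ↔ (v ↔ w) = 1 − |0.82 − 0.78| = 1 − 0.04 = 0.96
¬(t → (t ⊗ v)) ∧ (¬w ↔ (v ↔ w)) = min(0.45, 0.96) = 0.45
(u ↔ ¬¬(u ∧ t)) → (¬(t → (t ⊗ v)) ∧ (¬w ↔ (v ↔ w))) = min(1, 1 − 1.00 + 0.45) = min(1, 0.45) = 0.45

0.45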